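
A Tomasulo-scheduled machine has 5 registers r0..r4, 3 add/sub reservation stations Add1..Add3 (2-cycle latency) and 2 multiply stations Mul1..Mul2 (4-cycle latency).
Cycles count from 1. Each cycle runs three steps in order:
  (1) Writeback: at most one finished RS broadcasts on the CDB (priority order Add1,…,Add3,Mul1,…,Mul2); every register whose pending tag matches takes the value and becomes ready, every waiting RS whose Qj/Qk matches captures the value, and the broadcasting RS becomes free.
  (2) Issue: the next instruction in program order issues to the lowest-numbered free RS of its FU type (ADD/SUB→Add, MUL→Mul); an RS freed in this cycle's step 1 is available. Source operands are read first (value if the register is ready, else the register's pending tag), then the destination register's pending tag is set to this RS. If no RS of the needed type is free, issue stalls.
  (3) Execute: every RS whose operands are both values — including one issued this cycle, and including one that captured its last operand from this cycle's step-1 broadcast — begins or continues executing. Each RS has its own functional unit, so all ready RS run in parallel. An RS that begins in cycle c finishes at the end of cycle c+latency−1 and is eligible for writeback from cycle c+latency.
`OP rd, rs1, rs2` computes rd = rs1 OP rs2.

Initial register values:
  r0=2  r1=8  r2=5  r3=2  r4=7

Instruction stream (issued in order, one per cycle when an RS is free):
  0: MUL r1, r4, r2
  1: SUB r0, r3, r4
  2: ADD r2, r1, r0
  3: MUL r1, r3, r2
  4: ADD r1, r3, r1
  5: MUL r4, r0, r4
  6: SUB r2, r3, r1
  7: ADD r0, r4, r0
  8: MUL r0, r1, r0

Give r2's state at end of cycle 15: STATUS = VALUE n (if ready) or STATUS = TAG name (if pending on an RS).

  c1: issue MUL r1<-Mul1  regs: r0:2,r1:Mul1,r2:5,r3:2,r4:7
  c2: issue SUB r0<-Add1  regs: r0:Add1,r1:Mul1,r2:5,r3:2,r4:7
  c3: issue ADD r2<-Add2  regs: r0:Add1,r1:Mul1,r2:Add2,r3:2,r4:7
  c4: CDB Add1=-5; issue MUL r1<-Mul2  regs: r0:-5,r1:Mul2,r2:Add2,r3:2,r4:7
  c5: CDB Mul1=35; issue ADD r1<-Add1  regs: r0:-5,r1:Add1,r2:Add2,r3:2,r4:7
  c6: issue MUL r4<-Mul1  regs: r0:-5,r1:Add1,r2:Add2,r3:2,r4:Mul1
  c7: CDB Add2=30; issue SUB r2<-Add2  regs: r0:-5,r1:Add1,r2:Add2,r3:2,r4:Mul1
  c8: issue ADD r0<-Add3  regs: r0:Add3,r1:Add1,r2:Add2,r3:2,r4:Mul1
  c9: stall  regs: r0:Add3,r1:Add1,r2:Add2,r3:2,r4:Mul1
  c10: CDB Mul1=-35; issue MUL r0<-Mul1  regs: r0:Mul1,r1:Add1,r2:Add2,r3:2,r4:-35
  c11: CDB Mul2=60  regs: r0:Mul1,r1:Add1,r2:Add2,r3:2,r4:-35
  c12: CDB Add3=-40  regs: r0:Mul1,r1:Add1,r2:Add2,r3:2,r4:-35
  c13: CDB Add1=62  regs: r0:Mul1,r1:62,r2:Add2,r3:2,r4:-35
  c14: -  regs: r0:Mul1,r1:62,r2:Add2,r3:2,r4:-35
  c15: CDB Add2=-60  regs: r0:Mul1,r1:62,r2:-60,r3:2,r4:-35

STATUS = VALUE -60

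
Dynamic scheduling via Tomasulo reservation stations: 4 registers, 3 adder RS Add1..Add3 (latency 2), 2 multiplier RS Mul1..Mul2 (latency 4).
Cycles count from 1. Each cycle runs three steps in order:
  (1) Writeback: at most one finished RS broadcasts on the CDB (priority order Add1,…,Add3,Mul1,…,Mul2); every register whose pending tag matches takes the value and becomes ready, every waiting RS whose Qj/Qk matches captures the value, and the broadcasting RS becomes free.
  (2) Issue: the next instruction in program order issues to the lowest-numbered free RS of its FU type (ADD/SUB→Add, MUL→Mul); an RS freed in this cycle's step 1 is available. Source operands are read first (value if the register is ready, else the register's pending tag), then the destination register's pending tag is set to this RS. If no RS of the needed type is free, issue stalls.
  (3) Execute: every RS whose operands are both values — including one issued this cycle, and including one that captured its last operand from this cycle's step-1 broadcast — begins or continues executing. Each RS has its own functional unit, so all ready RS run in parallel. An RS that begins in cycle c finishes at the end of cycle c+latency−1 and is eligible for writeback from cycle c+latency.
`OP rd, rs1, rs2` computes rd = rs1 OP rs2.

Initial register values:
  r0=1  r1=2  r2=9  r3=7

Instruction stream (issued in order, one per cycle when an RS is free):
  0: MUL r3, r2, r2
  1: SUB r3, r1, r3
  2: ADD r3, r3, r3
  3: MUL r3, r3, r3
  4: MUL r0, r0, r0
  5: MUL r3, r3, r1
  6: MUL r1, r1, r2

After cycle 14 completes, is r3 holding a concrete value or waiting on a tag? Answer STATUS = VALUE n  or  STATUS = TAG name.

cycle 1: issue MUL r3<-Mul1 // r0:1,r1:2,r2:9,r3:Mul1
cycle 2: issue SUB r3<-Add1 // r0:1,r1:2,r2:9,r3:Add1
cycle 3: issue ADD r3<-Add2 // r0:1,r1:2,r2:9,r3:Add2
cycle 4: issue MUL r3<-Mul2 // r0:1,r1:2,r2:9,r3:Mul2
cycle 5: CDB Mul1=81; issue MUL r0<-Mul1 // r0:Mul1,r1:2,r2:9,r3:Mul2
cycle 6: stall // r0:Mul1,r1:2,r2:9,r3:Mul2
cycle 7: CDB Add1=-79; stall // r0:Mul1,r1:2,r2:9,r3:Mul2
cycle 8: stall // r0:Mul1,r1:2,r2:9,r3:Mul2
cycle 9: CDB Add2=-158; stall // r0:Mul1,r1:2,r2:9,r3:Mul2
cycle 10: CDB Mul1=1; issue MUL r3<-Mul1 // r0:1,r1:2,r2:9,r3:Mul1
cycle 11: stall // r0:1,r1:2,r2:9,r3:Mul1
cycle 12: stall // r0:1,r1:2,r2:9,r3:Mul1
cycle 13: CDB Mul2=24964; issue MUL r1<-Mul2 // r0:1,r1:Mul2,r2:9,r3:Mul1
cycle 14: - // r0:1,r1:Mul2,r2:9,r3:Mul1

STATUS = TAG Mul1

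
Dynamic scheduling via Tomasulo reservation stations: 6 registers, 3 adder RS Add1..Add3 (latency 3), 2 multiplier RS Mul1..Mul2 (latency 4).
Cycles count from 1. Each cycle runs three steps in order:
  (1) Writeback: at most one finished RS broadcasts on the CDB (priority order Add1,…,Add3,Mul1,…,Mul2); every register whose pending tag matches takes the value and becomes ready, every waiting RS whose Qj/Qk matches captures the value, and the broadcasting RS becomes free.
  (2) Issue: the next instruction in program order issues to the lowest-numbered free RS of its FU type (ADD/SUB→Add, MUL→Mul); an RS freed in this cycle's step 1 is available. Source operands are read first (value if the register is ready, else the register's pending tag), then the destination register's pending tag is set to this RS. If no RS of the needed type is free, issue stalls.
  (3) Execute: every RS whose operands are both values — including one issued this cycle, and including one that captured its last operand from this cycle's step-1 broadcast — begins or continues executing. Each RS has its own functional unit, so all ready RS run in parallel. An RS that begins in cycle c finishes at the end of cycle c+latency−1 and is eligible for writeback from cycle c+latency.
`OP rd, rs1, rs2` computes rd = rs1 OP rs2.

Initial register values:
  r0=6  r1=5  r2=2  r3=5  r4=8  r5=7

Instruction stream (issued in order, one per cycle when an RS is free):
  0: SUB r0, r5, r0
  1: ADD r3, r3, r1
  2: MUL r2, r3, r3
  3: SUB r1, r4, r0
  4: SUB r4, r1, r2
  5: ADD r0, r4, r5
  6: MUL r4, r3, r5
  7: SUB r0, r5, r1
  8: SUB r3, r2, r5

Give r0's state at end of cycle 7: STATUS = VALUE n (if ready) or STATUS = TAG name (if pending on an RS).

cycle 1: issue SUB r0<-Add1 // r0:Add1,r1:5,r2:2,r3:5,r4:8,r5:7
cycle 2: issue ADD r3<-Add2 // r0:Add1,r1:5,r2:2,r3:Add2,r4:8,r5:7
cycle 3: issue MUL r2<-Mul1 // r0:Add1,r1:5,r2:Mul1,r3:Add2,r4:8,r5:7
cycle 4: CDB Add1=1; issue SUB r1<-Add1 // r0:1,r1:Add1,r2:Mul1,r3:Add2,r4:8,r5:7
cycle 5: CDB Add2=10; issue SUB r4<-Add2 // r0:1,r1:Add1,r2:Mul1,r3:10,r4:Add2,r5:7
cycle 6: issue ADD r0<-Add3 // r0:Add3,r1:Add1,r2:Mul1,r3:10,r4:Add2,r5:7
cycle 7: CDB Add1=7; issue MUL r4<-Mul2 // r0:Add3,r1:7,r2:Mul1,r3:10,r4:Mul2,r5:7

STATUS = TAG Add3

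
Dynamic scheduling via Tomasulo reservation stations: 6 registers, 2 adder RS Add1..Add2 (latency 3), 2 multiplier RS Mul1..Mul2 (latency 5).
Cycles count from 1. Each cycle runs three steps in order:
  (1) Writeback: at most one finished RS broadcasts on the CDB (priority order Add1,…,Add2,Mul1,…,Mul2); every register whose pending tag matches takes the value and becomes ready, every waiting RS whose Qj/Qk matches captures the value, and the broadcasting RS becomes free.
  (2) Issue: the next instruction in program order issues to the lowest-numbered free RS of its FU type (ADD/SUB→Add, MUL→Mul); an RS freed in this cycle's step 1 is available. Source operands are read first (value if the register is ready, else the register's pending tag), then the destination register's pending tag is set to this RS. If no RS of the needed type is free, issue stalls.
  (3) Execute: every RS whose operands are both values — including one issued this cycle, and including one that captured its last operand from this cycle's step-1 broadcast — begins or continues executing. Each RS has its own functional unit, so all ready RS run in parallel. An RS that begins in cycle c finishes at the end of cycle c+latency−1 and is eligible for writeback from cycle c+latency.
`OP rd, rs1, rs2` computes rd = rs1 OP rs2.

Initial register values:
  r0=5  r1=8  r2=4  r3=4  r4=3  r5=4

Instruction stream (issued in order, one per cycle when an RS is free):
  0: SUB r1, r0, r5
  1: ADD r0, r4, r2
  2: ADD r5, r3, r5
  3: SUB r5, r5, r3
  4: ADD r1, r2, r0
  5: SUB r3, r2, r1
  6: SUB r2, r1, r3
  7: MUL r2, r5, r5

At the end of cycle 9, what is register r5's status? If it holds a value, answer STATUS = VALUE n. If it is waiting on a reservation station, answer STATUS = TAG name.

STATUS = TAG Add2

cycle 1: issue SUB r1<-Add1 // r0:5,r1:Add1,r2:4,r3:4,r4:3,r5:4
cycle 2: issue ADD r0<-Add2 // r0:Add2,r1:Add1,r2:4,r3:4,r4:3,r5:4
cycle 3: stall // r0:Add2,r1:Add1,r2:4,r3:4,r4:3,r5:4
cycle 4: CDB Add1=1; issue ADD r5<-Add1 // r0:Add2,r1:1,r2:4,r3:4,r4:3,r5:Add1
cycle 5: CDB Add2=7; issue SUB r5<-Add2 // r0:7,r1:1,r2:4,r3:4,r4:3,r5:Add2
cycle 6: stall // r0:7,r1:1,r2:4,r3:4,r4:3,r5:Add2
cycle 7: CDB Add1=8; issue ADD r1<-Add1 // r0:7,r1:Add1,r2:4,r3:4,r4:3,r5:Add2
cycle 8: stall // r0:7,r1:Add1,r2:4,r3:4,r4:3,r5:Add2
cycle 9: stall // r0:7,r1:Add1,r2:4,r3:4,r4:3,r5:Add2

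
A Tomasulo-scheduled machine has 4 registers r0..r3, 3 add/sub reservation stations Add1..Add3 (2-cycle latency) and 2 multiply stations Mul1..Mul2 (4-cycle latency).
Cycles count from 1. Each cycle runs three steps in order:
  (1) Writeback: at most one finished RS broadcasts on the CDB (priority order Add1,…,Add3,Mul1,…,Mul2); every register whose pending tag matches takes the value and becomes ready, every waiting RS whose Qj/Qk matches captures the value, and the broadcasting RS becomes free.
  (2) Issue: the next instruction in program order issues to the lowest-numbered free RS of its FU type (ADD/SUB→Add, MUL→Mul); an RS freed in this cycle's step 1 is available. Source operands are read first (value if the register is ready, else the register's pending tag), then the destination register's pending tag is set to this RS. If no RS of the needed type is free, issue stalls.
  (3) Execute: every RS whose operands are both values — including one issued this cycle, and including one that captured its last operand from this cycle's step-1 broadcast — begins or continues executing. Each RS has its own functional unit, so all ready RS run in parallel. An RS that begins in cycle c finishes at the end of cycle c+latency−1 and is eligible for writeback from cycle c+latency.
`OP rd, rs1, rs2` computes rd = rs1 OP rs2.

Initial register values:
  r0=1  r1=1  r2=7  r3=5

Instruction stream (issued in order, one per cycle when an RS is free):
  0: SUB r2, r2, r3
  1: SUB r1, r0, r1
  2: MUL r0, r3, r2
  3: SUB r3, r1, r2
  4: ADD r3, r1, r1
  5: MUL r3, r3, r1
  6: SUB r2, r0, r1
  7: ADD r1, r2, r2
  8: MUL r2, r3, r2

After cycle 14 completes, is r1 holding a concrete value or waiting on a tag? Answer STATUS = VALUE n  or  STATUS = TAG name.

STATUS = VALUE 20

  c1: issue SUB r2<-Add1  regs: r0:1,r1:1,r2:Add1,r3:5
  c2: issue SUB r1<-Add2  regs: r0:1,r1:Add2,r2:Add1,r3:5
  c3: CDB Add1=2; issue MUL r0<-Mul1  regs: r0:Mul1,r1:Add2,r2:2,r3:5
  c4: CDB Add2=0; issue SUB r3<-Add1  regs: r0:Mul1,r1:0,r2:2,r3:Add1
  c5: issue ADD r3<-Add2  regs: r0:Mul1,r1:0,r2:2,r3:Add2
  c6: CDB Add1=-2; issue MUL r3<-Mul2  regs: r0:Mul1,r1:0,r2:2,r3:Mul2
  c7: CDB Add2=0; issue SUB r2<-Add1  regs: r0:Mul1,r1:0,r2:Add1,r3:Mul2
  c8: CDB Mul1=10; issue ADD r1<-Add2  regs: r0:10,r1:Add2,r2:Add1,r3:Mul2
  c9: issue MUL r2<-Mul1  regs: r0:10,r1:Add2,r2:Mul1,r3:Mul2
  c10: CDB Add1=10  regs: r0:10,r1:Add2,r2:Mul1,r3:Mul2
  c11: CDB Mul2=0  regs: r0:10,r1:Add2,r2:Mul1,r3:0
  c12: CDB Add2=20  regs: r0:10,r1:20,r2:Mul1,r3:0
  c13: -  regs: r0:10,r1:20,r2:Mul1,r3:0
  c14: -  regs: r0:10,r1:20,r2:Mul1,r3:0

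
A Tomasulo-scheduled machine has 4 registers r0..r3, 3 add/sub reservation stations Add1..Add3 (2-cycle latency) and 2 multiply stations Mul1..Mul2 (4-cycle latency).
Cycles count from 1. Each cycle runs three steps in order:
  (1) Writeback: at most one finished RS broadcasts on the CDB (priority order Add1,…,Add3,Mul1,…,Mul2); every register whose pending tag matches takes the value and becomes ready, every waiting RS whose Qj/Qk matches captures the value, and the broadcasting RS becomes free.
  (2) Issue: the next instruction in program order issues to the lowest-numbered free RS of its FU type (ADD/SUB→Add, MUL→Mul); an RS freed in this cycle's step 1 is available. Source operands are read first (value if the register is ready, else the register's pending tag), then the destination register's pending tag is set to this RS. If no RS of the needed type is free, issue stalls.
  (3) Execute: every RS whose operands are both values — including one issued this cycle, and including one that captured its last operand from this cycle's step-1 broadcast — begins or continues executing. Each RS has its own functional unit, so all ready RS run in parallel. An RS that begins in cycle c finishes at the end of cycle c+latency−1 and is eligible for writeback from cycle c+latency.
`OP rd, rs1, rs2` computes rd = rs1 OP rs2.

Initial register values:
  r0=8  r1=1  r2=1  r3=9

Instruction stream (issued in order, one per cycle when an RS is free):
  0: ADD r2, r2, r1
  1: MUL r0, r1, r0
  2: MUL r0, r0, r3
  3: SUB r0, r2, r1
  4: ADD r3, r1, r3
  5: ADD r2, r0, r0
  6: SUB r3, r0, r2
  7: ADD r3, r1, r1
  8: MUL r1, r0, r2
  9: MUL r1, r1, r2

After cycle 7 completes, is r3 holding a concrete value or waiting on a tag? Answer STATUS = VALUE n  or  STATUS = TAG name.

STATUS = TAG Add2

  c1: issue ADD r2<-Add1  regs: r0:8,r1:1,r2:Add1,r3:9
  c2: issue MUL r0<-Mul1  regs: r0:Mul1,r1:1,r2:Add1,r3:9
  c3: CDB Add1=2; issue MUL r0<-Mul2  regs: r0:Mul2,r1:1,r2:2,r3:9
  c4: issue SUB r0<-Add1  regs: r0:Add1,r1:1,r2:2,r3:9
  c5: issue ADD r3<-Add2  regs: r0:Add1,r1:1,r2:2,r3:Add2
  c6: CDB Add1=1; issue ADD r2<-Add1  regs: r0:1,r1:1,r2:Add1,r3:Add2
  c7: CDB Add2=10; issue SUB r3<-Add2  regs: r0:1,r1:1,r2:Add1,r3:Add2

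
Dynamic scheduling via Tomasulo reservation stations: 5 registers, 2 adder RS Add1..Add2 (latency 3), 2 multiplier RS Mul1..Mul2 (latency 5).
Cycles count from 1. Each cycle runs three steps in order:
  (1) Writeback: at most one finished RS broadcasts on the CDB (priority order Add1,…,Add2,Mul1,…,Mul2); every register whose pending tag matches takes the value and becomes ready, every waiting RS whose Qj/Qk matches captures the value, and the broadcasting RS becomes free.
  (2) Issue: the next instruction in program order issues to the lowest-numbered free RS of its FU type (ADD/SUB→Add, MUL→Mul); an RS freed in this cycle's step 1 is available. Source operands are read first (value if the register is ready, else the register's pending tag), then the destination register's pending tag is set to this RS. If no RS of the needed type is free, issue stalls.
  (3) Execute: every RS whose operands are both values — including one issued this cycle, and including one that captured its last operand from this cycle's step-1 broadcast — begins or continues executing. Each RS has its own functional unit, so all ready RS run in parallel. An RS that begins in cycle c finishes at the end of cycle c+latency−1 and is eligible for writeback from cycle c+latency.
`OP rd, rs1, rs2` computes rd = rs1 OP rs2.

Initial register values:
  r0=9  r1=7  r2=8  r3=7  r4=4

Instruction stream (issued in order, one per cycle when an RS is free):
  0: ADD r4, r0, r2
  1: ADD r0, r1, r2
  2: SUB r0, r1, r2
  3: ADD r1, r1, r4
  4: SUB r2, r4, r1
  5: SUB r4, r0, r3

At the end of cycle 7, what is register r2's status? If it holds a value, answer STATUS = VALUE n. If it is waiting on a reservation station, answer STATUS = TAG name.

cycle 1: issue ADD r4<-Add1 // r0:9,r1:7,r2:8,r3:7,r4:Add1
cycle 2: issue ADD r0<-Add2 // r0:Add2,r1:7,r2:8,r3:7,r4:Add1
cycle 3: stall // r0:Add2,r1:7,r2:8,r3:7,r4:Add1
cycle 4: CDB Add1=17; issue SUB r0<-Add1 // r0:Add1,r1:7,r2:8,r3:7,r4:17
cycle 5: CDB Add2=15; issue ADD r1<-Add2 // r0:Add1,r1:Add2,r2:8,r3:7,r4:17
cycle 6: stall // r0:Add1,r1:Add2,r2:8,r3:7,r4:17
cycle 7: CDB Add1=-1; issue SUB r2<-Add1 // r0:-1,r1:Add2,r2:Add1,r3:7,r4:17

STATUS = TAG Add1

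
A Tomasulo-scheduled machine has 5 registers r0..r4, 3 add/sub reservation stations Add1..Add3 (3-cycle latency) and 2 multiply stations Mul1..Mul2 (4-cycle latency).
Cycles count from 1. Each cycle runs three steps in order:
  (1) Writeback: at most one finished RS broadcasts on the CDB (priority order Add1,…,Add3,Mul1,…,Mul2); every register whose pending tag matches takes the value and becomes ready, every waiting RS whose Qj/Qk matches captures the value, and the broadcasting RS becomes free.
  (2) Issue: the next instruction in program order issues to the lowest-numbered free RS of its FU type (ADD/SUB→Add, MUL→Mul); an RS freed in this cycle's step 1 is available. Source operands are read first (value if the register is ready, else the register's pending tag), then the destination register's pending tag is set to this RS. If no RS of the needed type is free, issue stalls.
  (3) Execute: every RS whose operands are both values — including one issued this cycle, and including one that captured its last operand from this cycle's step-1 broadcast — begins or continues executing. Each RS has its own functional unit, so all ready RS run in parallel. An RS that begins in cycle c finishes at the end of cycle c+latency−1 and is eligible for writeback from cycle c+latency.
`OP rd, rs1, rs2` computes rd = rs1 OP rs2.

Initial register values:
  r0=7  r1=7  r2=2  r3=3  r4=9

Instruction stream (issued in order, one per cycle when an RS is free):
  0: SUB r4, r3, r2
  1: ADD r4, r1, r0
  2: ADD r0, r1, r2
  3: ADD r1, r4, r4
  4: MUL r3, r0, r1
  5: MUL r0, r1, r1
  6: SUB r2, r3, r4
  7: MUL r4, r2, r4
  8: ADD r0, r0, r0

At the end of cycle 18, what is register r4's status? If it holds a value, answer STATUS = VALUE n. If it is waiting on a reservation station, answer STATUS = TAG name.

  c1: issue SUB r4<-Add1  regs: r0:7,r1:7,r2:2,r3:3,r4:Add1
  c2: issue ADD r4<-Add2  regs: r0:7,r1:7,r2:2,r3:3,r4:Add2
  c3: issue ADD r0<-Add3  regs: r0:Add3,r1:7,r2:2,r3:3,r4:Add2
  c4: CDB Add1=1; issue ADD r1<-Add1  regs: r0:Add3,r1:Add1,r2:2,r3:3,r4:Add2
  c5: CDB Add2=14; issue MUL r3<-Mul1  regs: r0:Add3,r1:Add1,r2:2,r3:Mul1,r4:14
  c6: CDB Add3=9; issue MUL r0<-Mul2  regs: r0:Mul2,r1:Add1,r2:2,r3:Mul1,r4:14
  c7: issue SUB r2<-Add2  regs: r0:Mul2,r1:Add1,r2:Add2,r3:Mul1,r4:14
  c8: CDB Add1=28; stall  regs: r0:Mul2,r1:28,r2:Add2,r3:Mul1,r4:14
  c9: stall  regs: r0:Mul2,r1:28,r2:Add2,r3:Mul1,r4:14
  c10: stall  regs: r0:Mul2,r1:28,r2:Add2,r3:Mul1,r4:14
  c11: stall  regs: r0:Mul2,r1:28,r2:Add2,r3:Mul1,r4:14
  c12: CDB Mul1=252; issue MUL r4<-Mul1  regs: r0:Mul2,r1:28,r2:Add2,r3:252,r4:Mul1
  c13: CDB Mul2=784; issue ADD r0<-Add1  regs: r0:Add1,r1:28,r2:Add2,r3:252,r4:Mul1
  c14: -  regs: r0:Add1,r1:28,r2:Add2,r3:252,r4:Mul1
  c15: CDB Add2=238  regs: r0:Add1,r1:28,r2:238,r3:252,r4:Mul1
  c16: CDB Add1=1568  regs: r0:1568,r1:28,r2:238,r3:252,r4:Mul1
  c17: -  regs: r0:1568,r1:28,r2:238,r3:252,r4:Mul1
  c18: -  regs: r0:1568,r1:28,r2:238,r3:252,r4:Mul1

STATUS = TAG Mul1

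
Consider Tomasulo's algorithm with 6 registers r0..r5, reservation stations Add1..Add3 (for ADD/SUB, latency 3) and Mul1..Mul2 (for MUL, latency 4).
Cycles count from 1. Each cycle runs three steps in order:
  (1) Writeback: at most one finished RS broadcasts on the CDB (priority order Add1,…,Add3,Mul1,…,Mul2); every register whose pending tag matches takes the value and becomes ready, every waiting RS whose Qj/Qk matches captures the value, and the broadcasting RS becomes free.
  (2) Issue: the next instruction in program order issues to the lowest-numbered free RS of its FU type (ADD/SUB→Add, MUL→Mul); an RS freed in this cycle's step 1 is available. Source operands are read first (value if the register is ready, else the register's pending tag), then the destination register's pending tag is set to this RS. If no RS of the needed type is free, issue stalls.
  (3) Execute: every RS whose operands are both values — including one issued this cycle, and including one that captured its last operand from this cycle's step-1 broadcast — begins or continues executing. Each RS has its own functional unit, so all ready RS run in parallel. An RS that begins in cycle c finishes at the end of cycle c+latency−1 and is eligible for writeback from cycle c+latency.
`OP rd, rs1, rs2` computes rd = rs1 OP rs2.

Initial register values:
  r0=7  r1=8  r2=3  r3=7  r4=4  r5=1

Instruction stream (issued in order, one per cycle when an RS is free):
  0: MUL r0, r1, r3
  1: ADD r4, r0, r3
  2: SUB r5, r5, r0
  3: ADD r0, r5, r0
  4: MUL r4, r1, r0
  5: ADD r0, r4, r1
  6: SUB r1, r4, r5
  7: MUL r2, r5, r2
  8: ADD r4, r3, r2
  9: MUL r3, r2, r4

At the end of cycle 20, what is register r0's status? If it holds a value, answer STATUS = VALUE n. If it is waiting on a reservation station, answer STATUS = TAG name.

c1: issue MUL r0<-Mul1 | r0:Mul1,r1:8,r2:3,r3:7,r4:4,r5:1
c2: issue ADD r4<-Add1 | r0:Mul1,r1:8,r2:3,r3:7,r4:Add1,r5:1
c3: issue SUB r5<-Add2 | r0:Mul1,r1:8,r2:3,r3:7,r4:Add1,r5:Add2
c4: issue ADD r0<-Add3 | r0:Add3,r1:8,r2:3,r3:7,r4:Add1,r5:Add2
c5: CDB Mul1=56; issue MUL r4<-Mul1 | r0:Add3,r1:8,r2:3,r3:7,r4:Mul1,r5:Add2
c6: stall | r0:Add3,r1:8,r2:3,r3:7,r4:Mul1,r5:Add2
c7: stall | r0:Add3,r1:8,r2:3,r3:7,r4:Mul1,r5:Add2
c8: CDB Add1=63; issue ADD r0<-Add1 | r0:Add1,r1:8,r2:3,r3:7,r4:Mul1,r5:Add2
c9: CDB Add2=-55; issue SUB r1<-Add2 | r0:Add1,r1:Add2,r2:3,r3:7,r4:Mul1,r5:-55
c10: issue MUL r2<-Mul2 | r0:Add1,r1:Add2,r2:Mul2,r3:7,r4:Mul1,r5:-55
c11: stall | r0:Add1,r1:Add2,r2:Mul2,r3:7,r4:Mul1,r5:-55
c12: CDB Add3=1; issue ADD r4<-Add3 | r0:Add1,r1:Add2,r2:Mul2,r3:7,r4:Add3,r5:-55
c13: stall | r0:Add1,r1:Add2,r2:Mul2,r3:7,r4:Add3,r5:-55
c14: CDB Mul2=-165; issue MUL r3<-Mul2 | r0:Add1,r1:Add2,r2:-165,r3:Mul2,r4:Add3,r5:-55
c15: - | r0:Add1,r1:Add2,r2:-165,r3:Mul2,r4:Add3,r5:-55
c16: CDB Mul1=8 | r0:Add1,r1:Add2,r2:-165,r3:Mul2,r4:Add3,r5:-55
c17: CDB Add3=-158 | r0:Add1,r1:Add2,r2:-165,r3:Mul2,r4:-158,r5:-55
c18: - | r0:Add1,r1:Add2,r2:-165,r3:Mul2,r4:-158,r5:-55
c19: CDB Add1=16 | r0:16,r1:Add2,r2:-165,r3:Mul2,r4:-158,r5:-55
c20: CDB Add2=63 | r0:16,r1:63,r2:-165,r3:Mul2,r4:-158,r5:-55

STATUS = VALUE 16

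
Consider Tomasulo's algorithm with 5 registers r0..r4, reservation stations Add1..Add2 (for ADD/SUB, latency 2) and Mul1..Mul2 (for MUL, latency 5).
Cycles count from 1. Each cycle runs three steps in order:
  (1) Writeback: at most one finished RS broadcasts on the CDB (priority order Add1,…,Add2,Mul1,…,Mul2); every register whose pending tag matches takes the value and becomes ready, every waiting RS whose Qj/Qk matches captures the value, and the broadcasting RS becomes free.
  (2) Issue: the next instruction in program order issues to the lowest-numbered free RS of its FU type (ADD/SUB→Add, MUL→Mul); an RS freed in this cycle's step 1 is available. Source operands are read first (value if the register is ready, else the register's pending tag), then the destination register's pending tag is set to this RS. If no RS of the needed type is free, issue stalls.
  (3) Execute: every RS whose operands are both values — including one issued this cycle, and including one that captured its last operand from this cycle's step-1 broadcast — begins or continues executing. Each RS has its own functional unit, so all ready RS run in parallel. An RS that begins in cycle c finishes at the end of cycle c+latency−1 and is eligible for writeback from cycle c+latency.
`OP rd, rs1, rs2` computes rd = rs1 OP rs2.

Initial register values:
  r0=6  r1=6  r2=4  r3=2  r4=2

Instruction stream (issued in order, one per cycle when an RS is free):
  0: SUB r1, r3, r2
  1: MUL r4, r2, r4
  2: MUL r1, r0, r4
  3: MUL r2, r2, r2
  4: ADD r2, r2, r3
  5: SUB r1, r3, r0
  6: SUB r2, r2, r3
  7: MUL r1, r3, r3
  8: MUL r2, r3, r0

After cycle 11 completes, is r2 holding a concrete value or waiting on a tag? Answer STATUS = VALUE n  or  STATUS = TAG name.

c1: issue SUB r1<-Add1 | r0:6,r1:Add1,r2:4,r3:2,r4:2
c2: issue MUL r4<-Mul1 | r0:6,r1:Add1,r2:4,r3:2,r4:Mul1
c3: CDB Add1=-2; issue MUL r1<-Mul2 | r0:6,r1:Mul2,r2:4,r3:2,r4:Mul1
c4: stall | r0:6,r1:Mul2,r2:4,r3:2,r4:Mul1
c5: stall | r0:6,r1:Mul2,r2:4,r3:2,r4:Mul1
c6: stall | r0:6,r1:Mul2,r2:4,r3:2,r4:Mul1
c7: CDB Mul1=8; issue MUL r2<-Mul1 | r0:6,r1:Mul2,r2:Mul1,r3:2,r4:8
c8: issue ADD r2<-Add1 | r0:6,r1:Mul2,r2:Add1,r3:2,r4:8
c9: issue SUB r1<-Add2 | r0:6,r1:Add2,r2:Add1,r3:2,r4:8
c10: stall | r0:6,r1:Add2,r2:Add1,r3:2,r4:8
c11: CDB Add2=-4; issue SUB r2<-Add2 | r0:6,r1:-4,r2:Add2,r3:2,r4:8

STATUS = TAG Add2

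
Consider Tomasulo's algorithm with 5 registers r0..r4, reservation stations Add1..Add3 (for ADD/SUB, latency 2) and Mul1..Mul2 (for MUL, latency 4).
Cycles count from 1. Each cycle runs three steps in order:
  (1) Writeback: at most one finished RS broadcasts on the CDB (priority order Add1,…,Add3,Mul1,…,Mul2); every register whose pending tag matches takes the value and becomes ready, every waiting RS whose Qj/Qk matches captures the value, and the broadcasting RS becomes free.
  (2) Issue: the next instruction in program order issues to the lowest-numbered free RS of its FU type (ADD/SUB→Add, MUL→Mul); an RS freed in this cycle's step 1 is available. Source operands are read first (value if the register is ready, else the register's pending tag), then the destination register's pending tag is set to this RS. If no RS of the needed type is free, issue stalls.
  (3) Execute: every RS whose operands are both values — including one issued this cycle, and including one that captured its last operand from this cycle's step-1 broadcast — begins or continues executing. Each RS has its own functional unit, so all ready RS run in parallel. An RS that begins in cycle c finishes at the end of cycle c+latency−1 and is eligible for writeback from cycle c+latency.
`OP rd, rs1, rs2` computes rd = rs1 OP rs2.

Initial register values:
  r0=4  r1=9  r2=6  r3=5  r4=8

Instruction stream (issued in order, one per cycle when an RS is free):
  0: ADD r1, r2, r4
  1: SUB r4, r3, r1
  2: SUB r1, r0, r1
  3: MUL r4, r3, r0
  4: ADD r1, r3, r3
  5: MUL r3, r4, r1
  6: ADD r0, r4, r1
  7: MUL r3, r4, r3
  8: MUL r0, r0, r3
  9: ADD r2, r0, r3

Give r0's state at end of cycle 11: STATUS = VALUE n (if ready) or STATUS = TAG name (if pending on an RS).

c1: issue ADD r1<-Add1 | r0:4,r1:Add1,r2:6,r3:5,r4:8
c2: issue SUB r4<-Add2 | r0:4,r1:Add1,r2:6,r3:5,r4:Add2
c3: CDB Add1=14; issue SUB r1<-Add1 | r0:4,r1:Add1,r2:6,r3:5,r4:Add2
c4: issue MUL r4<-Mul1 | r0:4,r1:Add1,r2:6,r3:5,r4:Mul1
c5: CDB Add1=-10; issue ADD r1<-Add1 | r0:4,r1:Add1,r2:6,r3:5,r4:Mul1
c6: CDB Add2=-9; issue MUL r3<-Mul2 | r0:4,r1:Add1,r2:6,r3:Mul2,r4:Mul1
c7: CDB Add1=10; issue ADD r0<-Add1 | r0:Add1,r1:10,r2:6,r3:Mul2,r4:Mul1
c8: CDB Mul1=20; issue MUL r3<-Mul1 | r0:Add1,r1:10,r2:6,r3:Mul1,r4:20
c9: stall | r0:Add1,r1:10,r2:6,r3:Mul1,r4:20
c10: CDB Add1=30; stall | r0:30,r1:10,r2:6,r3:Mul1,r4:20
c11: stall | r0:30,r1:10,r2:6,r3:Mul1,r4:20

STATUS = VALUE 30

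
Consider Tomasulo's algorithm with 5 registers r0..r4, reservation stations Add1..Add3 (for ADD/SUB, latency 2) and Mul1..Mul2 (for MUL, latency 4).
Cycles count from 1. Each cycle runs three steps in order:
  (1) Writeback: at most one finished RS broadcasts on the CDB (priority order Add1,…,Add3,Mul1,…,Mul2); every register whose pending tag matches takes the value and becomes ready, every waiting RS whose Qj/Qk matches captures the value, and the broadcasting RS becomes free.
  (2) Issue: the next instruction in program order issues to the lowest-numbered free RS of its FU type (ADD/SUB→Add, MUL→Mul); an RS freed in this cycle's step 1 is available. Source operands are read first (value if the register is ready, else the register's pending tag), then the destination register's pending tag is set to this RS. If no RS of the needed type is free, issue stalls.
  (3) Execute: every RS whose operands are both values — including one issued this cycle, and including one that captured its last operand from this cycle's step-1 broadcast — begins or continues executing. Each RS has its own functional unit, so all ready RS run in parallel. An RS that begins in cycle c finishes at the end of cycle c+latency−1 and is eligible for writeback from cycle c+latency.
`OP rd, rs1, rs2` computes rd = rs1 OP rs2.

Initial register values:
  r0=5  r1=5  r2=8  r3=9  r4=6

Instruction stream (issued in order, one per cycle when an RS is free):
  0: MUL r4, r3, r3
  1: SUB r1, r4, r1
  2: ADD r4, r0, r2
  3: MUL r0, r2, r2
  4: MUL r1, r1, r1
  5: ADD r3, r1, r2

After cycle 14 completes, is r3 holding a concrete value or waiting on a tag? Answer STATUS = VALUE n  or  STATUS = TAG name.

STATUS = VALUE 5784

cycle 1: issue MUL r4<-Mul1 // r0:5,r1:5,r2:8,r3:9,r4:Mul1
cycle 2: issue SUB r1<-Add1 // r0:5,r1:Add1,r2:8,r3:9,r4:Mul1
cycle 3: issue ADD r4<-Add2 // r0:5,r1:Add1,r2:8,r3:9,r4:Add2
cycle 4: issue MUL r0<-Mul2 // r0:Mul2,r1:Add1,r2:8,r3:9,r4:Add2
cycle 5: CDB Add2=13; stall // r0:Mul2,r1:Add1,r2:8,r3:9,r4:13
cycle 6: CDB Mul1=81; issue MUL r1<-Mul1 // r0:Mul2,r1:Mul1,r2:8,r3:9,r4:13
cycle 7: issue ADD r3<-Add2 // r0:Mul2,r1:Mul1,r2:8,r3:Add2,r4:13
cycle 8: CDB Add1=76 // r0:Mul2,r1:Mul1,r2:8,r3:Add2,r4:13
cycle 9: CDB Mul2=64 // r0:64,r1:Mul1,r2:8,r3:Add2,r4:13
cycle 10: - // r0:64,r1:Mul1,r2:8,r3:Add2,r4:13
cycle 11: - // r0:64,r1:Mul1,r2:8,r3:Add2,r4:13
cycle 12: CDB Mul1=5776 // r0:64,r1:5776,r2:8,r3:Add2,r4:13
cycle 13: - // r0:64,r1:5776,r2:8,r3:Add2,r4:13
cycle 14: CDB Add2=5784 // r0:64,r1:5776,r2:8,r3:5784,r4:13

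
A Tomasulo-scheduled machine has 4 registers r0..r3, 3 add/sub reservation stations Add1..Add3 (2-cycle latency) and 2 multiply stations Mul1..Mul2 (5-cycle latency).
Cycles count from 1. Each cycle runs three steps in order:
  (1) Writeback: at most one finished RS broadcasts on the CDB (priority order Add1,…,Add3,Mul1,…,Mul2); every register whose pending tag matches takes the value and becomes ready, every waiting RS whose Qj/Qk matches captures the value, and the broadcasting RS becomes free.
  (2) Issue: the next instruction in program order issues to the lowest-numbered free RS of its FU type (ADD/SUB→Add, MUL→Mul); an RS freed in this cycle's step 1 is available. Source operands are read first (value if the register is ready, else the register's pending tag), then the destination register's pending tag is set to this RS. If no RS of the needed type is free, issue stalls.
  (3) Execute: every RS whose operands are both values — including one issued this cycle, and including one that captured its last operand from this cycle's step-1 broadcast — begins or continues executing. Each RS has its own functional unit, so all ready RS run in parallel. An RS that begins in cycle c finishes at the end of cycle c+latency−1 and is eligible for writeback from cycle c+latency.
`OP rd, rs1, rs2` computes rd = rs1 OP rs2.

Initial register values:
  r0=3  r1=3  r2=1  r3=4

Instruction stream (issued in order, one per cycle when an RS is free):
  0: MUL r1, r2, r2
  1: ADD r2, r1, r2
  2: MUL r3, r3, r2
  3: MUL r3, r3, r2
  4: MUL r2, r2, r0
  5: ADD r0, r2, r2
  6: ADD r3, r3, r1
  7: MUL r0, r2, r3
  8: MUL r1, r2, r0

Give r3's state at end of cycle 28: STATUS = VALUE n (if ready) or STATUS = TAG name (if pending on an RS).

  c1: issue MUL r1<-Mul1  regs: r0:3,r1:Mul1,r2:1,r3:4
  c2: issue ADD r2<-Add1  regs: r0:3,r1:Mul1,r2:Add1,r3:4
  c3: issue MUL r3<-Mul2  regs: r0:3,r1:Mul1,r2:Add1,r3:Mul2
  c4: stall  regs: r0:3,r1:Mul1,r2:Add1,r3:Mul2
  c5: stall  regs: r0:3,r1:Mul1,r2:Add1,r3:Mul2
  c6: CDB Mul1=1; issue MUL r3<-Mul1  regs: r0:3,r1:1,r2:Add1,r3:Mul1
  c7: stall  regs: r0:3,r1:1,r2:Add1,r3:Mul1
  c8: CDB Add1=2; stall  regs: r0:3,r1:1,r2:2,r3:Mul1
  c9: stall  regs: r0:3,r1:1,r2:2,r3:Mul1
  c10: stall  regs: r0:3,r1:1,r2:2,r3:Mul1
  c11: stall  regs: r0:3,r1:1,r2:2,r3:Mul1
  c12: stall  regs: r0:3,r1:1,r2:2,r3:Mul1
  c13: CDB Mul2=8; issue MUL r2<-Mul2  regs: r0:3,r1:1,r2:Mul2,r3:Mul1
  c14: issue ADD r0<-Add1  regs: r0:Add1,r1:1,r2:Mul2,r3:Mul1
  c15: issue ADD r3<-Add2  regs: r0:Add1,r1:1,r2:Mul2,r3:Add2
  c16: stall  regs: r0:Add1,r1:1,r2:Mul2,r3:Add2
  c17: stall  regs: r0:Add1,r1:1,r2:Mul2,r3:Add2
  c18: CDB Mul1=16; issue MUL r0<-Mul1  regs: r0:Mul1,r1:1,r2:Mul2,r3:Add2
  c19: CDB Mul2=6; issue MUL r1<-Mul2  regs: r0:Mul1,r1:Mul2,r2:6,r3:Add2
  c20: CDB Add2=17  regs: r0:Mul1,r1:Mul2,r2:6,r3:17
  c21: CDB Add1=12  regs: r0:Mul1,r1:Mul2,r2:6,r3:17
  c22: -  regs: r0:Mul1,r1:Mul2,r2:6,r3:17
  c23: -  regs: r0:Mul1,r1:Mul2,r2:6,r3:17
  c24: -  regs: r0:Mul1,r1:Mul2,r2:6,r3:17
  c25: CDB Mul1=102  regs: r0:102,r1:Mul2,r2:6,r3:17
  c26: -  regs: r0:102,r1:Mul2,r2:6,r3:17
  c27: -  regs: r0:102,r1:Mul2,r2:6,r3:17
  c28: -  regs: r0:102,r1:Mul2,r2:6,r3:17

STATUS = VALUE 17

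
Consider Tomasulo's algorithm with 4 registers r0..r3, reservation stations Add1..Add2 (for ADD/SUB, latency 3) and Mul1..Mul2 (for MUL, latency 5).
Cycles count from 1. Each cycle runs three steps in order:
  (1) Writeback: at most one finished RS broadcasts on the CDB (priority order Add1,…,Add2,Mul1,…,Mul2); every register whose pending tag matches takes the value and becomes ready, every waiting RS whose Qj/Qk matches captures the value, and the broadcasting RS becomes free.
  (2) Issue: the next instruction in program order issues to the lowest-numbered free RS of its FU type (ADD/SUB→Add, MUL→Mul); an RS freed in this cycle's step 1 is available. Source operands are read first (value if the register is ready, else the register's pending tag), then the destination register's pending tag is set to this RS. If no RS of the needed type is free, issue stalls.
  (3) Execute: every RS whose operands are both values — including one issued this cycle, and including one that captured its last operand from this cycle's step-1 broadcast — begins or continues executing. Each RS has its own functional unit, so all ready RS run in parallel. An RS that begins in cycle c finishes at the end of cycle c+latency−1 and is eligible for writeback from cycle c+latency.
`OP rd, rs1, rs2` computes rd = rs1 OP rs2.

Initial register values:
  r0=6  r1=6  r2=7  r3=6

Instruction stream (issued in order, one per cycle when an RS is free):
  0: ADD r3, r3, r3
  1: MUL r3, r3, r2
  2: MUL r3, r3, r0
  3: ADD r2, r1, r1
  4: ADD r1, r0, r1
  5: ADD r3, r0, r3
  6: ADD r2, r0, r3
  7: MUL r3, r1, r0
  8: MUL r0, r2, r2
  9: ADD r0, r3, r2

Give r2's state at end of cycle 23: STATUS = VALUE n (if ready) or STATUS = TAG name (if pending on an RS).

STATUS = VALUE 516

cycle 1: issue ADD r3<-Add1 // r0:6,r1:6,r2:7,r3:Add1
cycle 2: issue MUL r3<-Mul1 // r0:6,r1:6,r2:7,r3:Mul1
cycle 3: issue MUL r3<-Mul2 // r0:6,r1:6,r2:7,r3:Mul2
cycle 4: CDB Add1=12; issue ADD r2<-Add1 // r0:6,r1:6,r2:Add1,r3:Mul2
cycle 5: issue ADD r1<-Add2 // r0:6,r1:Add2,r2:Add1,r3:Mul2
cycle 6: stall // r0:6,r1:Add2,r2:Add1,r3:Mul2
cycle 7: CDB Add1=12; issue ADD r3<-Add1 // r0:6,r1:Add2,r2:12,r3:Add1
cycle 8: CDB Add2=12; issue ADD r2<-Add2 // r0:6,r1:12,r2:Add2,r3:Add1
cycle 9: CDB Mul1=84; issue MUL r3<-Mul1 // r0:6,r1:12,r2:Add2,r3:Mul1
cycle 10: stall // r0:6,r1:12,r2:Add2,r3:Mul1
cycle 11: stall // r0:6,r1:12,r2:Add2,r3:Mul1
cycle 12: stall // r0:6,r1:12,r2:Add2,r3:Mul1
cycle 13: stall // r0:6,r1:12,r2:Add2,r3:Mul1
cycle 14: CDB Mul1=72; issue MUL r0<-Mul1 // r0:Mul1,r1:12,r2:Add2,r3:72
cycle 15: CDB Mul2=504; stall // r0:Mul1,r1:12,r2:Add2,r3:72
cycle 16: stall // r0:Mul1,r1:12,r2:Add2,r3:72
cycle 17: stall // r0:Mul1,r1:12,r2:Add2,r3:72
cycle 18: CDB Add1=510; issue ADD r0<-Add1 // r0:Add1,r1:12,r2:Add2,r3:72
cycle 19: - // r0:Add1,r1:12,r2:Add2,r3:72
cycle 20: - // r0:Add1,r1:12,r2:Add2,r3:72
cycle 21: CDB Add2=516 // r0:Add1,r1:12,r2:516,r3:72
cycle 22: - // r0:Add1,r1:12,r2:516,r3:72
cycle 23: - // r0:Add1,r1:12,r2:516,r3:72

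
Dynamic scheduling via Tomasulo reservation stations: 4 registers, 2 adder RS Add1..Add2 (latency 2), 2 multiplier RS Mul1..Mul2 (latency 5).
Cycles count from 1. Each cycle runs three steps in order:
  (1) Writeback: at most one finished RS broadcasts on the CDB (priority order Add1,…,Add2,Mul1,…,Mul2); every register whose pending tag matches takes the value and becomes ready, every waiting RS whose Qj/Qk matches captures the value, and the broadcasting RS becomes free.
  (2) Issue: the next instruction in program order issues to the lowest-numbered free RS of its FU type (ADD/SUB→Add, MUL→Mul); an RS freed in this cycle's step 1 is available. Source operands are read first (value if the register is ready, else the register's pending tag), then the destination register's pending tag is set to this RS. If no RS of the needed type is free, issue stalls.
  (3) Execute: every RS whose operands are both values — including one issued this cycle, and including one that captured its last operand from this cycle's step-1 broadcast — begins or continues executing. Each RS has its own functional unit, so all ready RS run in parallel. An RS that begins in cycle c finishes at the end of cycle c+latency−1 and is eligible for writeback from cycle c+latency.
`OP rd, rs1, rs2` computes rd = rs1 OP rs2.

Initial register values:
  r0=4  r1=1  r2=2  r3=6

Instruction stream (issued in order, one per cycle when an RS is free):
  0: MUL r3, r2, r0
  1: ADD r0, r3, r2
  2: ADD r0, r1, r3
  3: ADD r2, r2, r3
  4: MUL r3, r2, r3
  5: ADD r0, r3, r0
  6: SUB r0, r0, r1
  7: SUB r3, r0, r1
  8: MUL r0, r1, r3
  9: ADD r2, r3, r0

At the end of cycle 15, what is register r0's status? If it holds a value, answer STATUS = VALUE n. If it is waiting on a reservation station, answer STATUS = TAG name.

STATUS = TAG Add2

cycle 1: issue MUL r3<-Mul1 // r0:4,r1:1,r2:2,r3:Mul1
cycle 2: issue ADD r0<-Add1 // r0:Add1,r1:1,r2:2,r3:Mul1
cycle 3: issue ADD r0<-Add2 // r0:Add2,r1:1,r2:2,r3:Mul1
cycle 4: stall // r0:Add2,r1:1,r2:2,r3:Mul1
cycle 5: stall // r0:Add2,r1:1,r2:2,r3:Mul1
cycle 6: CDB Mul1=8; stall // r0:Add2,r1:1,r2:2,r3:8
cycle 7: stall // r0:Add2,r1:1,r2:2,r3:8
cycle 8: CDB Add1=10; issue ADD r2<-Add1 // r0:Add2,r1:1,r2:Add1,r3:8
cycle 9: CDB Add2=9; issue MUL r3<-Mul1 // r0:9,r1:1,r2:Add1,r3:Mul1
cycle 10: CDB Add1=10; issue ADD r0<-Add1 // r0:Add1,r1:1,r2:10,r3:Mul1
cycle 11: issue SUB r0<-Add2 // r0:Add2,r1:1,r2:10,r3:Mul1
cycle 12: stall // r0:Add2,r1:1,r2:10,r3:Mul1
cycle 13: stall // r0:Add2,r1:1,r2:10,r3:Mul1
cycle 14: stall // r0:Add2,r1:1,r2:10,r3:Mul1
cycle 15: CDB Mul1=80; stall // r0:Add2,r1:1,r2:10,r3:80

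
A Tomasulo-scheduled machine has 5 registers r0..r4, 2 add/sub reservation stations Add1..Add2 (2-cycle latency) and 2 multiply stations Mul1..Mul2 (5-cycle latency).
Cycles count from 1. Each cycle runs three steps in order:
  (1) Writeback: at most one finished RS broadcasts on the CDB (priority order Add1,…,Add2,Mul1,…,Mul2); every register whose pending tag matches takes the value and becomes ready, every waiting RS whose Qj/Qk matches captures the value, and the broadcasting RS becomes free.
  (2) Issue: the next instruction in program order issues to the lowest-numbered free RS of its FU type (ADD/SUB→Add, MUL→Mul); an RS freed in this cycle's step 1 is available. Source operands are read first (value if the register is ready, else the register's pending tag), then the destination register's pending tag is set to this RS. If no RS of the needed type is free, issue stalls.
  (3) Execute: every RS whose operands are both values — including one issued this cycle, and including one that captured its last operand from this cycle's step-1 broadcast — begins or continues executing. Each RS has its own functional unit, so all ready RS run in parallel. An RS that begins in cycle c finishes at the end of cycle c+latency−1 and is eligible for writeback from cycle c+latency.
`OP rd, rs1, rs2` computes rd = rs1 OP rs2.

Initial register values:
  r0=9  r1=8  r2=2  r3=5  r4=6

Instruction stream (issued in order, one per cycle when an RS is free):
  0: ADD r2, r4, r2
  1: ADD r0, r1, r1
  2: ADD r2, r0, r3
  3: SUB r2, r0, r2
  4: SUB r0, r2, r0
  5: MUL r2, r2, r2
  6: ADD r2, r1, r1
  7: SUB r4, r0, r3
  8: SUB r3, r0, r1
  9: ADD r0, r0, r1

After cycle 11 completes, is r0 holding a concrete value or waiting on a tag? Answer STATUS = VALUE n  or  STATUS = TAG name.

c1: issue ADD r2<-Add1 | r0:9,r1:8,r2:Add1,r3:5,r4:6
c2: issue ADD r0<-Add2 | r0:Add2,r1:8,r2:Add1,r3:5,r4:6
c3: CDB Add1=8; issue ADD r2<-Add1 | r0:Add2,r1:8,r2:Add1,r3:5,r4:6
c4: CDB Add2=16; issue SUB r2<-Add2 | r0:16,r1:8,r2:Add2,r3:5,r4:6
c5: stall | r0:16,r1:8,r2:Add2,r3:5,r4:6
c6: CDB Add1=21; issue SUB r0<-Add1 | r0:Add1,r1:8,r2:Add2,r3:5,r4:6
c7: issue MUL r2<-Mul1 | r0:Add1,r1:8,r2:Mul1,r3:5,r4:6
c8: CDB Add2=-5; issue ADD r2<-Add2 | r0:Add1,r1:8,r2:Add2,r3:5,r4:6
c9: stall | r0:Add1,r1:8,r2:Add2,r3:5,r4:6
c10: CDB Add1=-21; issue SUB r4<-Add1 | r0:-21,r1:8,r2:Add2,r3:5,r4:Add1
c11: CDB Add2=16; issue SUB r3<-Add2 | r0:-21,r1:8,r2:16,r3:Add2,r4:Add1

STATUS = VALUE -21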